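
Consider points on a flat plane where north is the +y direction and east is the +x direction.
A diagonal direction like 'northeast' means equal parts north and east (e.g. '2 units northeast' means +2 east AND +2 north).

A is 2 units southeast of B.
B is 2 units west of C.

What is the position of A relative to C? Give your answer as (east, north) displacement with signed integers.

Place C at the origin (east=0, north=0).
  B is 2 units west of C: delta (east=-2, north=+0); B at (east=-2, north=0).
  A is 2 units southeast of B: delta (east=+2, north=-2); A at (east=0, north=-2).
Therefore A relative to C: (east=0, north=-2).

Answer: A is at (east=0, north=-2) relative to C.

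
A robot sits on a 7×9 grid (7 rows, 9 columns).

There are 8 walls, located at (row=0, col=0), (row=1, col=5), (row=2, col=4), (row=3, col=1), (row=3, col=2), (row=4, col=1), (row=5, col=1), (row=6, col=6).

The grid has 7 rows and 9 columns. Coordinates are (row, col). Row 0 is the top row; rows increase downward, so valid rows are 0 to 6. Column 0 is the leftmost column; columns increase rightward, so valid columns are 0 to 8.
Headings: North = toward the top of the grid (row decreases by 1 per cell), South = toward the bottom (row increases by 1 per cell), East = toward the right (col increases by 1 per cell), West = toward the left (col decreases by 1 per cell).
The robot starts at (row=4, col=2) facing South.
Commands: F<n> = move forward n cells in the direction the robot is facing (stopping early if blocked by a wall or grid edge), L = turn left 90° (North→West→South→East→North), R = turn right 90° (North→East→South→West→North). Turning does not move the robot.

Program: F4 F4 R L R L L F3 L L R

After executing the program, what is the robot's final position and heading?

Answer: Final position: (row=6, col=5), facing North

Derivation:
Start: (row=4, col=2), facing South
  F4: move forward 2/4 (blocked), now at (row=6, col=2)
  F4: move forward 0/4 (blocked), now at (row=6, col=2)
  R: turn right, now facing West
  L: turn left, now facing South
  R: turn right, now facing West
  L: turn left, now facing South
  L: turn left, now facing East
  F3: move forward 3, now at (row=6, col=5)
  L: turn left, now facing North
  L: turn left, now facing West
  R: turn right, now facing North
Final: (row=6, col=5), facing North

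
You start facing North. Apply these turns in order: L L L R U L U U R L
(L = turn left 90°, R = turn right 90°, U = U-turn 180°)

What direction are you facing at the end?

Start: North
  L (left (90° counter-clockwise)) -> West
  L (left (90° counter-clockwise)) -> South
  L (left (90° counter-clockwise)) -> East
  R (right (90° clockwise)) -> South
  U (U-turn (180°)) -> North
  L (left (90° counter-clockwise)) -> West
  U (U-turn (180°)) -> East
  U (U-turn (180°)) -> West
  R (right (90° clockwise)) -> North
  L (left (90° counter-clockwise)) -> West
Final: West

Answer: Final heading: West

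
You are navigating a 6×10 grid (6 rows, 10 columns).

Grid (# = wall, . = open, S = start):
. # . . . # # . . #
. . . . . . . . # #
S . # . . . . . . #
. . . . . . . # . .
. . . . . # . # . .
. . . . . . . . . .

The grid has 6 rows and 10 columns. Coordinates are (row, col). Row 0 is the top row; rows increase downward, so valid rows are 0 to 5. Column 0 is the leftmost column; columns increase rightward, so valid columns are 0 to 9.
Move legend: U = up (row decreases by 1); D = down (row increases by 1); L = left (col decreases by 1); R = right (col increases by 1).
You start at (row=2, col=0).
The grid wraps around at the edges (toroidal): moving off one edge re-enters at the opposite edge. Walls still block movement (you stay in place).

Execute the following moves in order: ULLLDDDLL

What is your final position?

Start: (row=2, col=0)
  U (up): (row=2, col=0) -> (row=1, col=0)
  [×3]L (left): blocked, stay at (row=1, col=0)
  D (down): (row=1, col=0) -> (row=2, col=0)
  D (down): (row=2, col=0) -> (row=3, col=0)
  D (down): (row=3, col=0) -> (row=4, col=0)
  L (left): (row=4, col=0) -> (row=4, col=9)
  L (left): (row=4, col=9) -> (row=4, col=8)
Final: (row=4, col=8)

Answer: Final position: (row=4, col=8)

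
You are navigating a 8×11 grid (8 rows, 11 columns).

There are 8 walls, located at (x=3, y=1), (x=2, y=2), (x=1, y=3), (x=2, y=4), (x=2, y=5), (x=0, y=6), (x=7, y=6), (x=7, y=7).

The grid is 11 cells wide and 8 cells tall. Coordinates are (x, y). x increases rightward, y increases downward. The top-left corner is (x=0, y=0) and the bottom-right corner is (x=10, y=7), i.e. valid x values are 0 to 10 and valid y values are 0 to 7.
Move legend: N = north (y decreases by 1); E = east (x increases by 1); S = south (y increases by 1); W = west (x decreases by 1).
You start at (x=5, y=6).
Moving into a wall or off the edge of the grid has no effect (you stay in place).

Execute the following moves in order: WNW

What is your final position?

Start: (x=5, y=6)
  W (west): (x=5, y=6) -> (x=4, y=6)
  N (north): (x=4, y=6) -> (x=4, y=5)
  W (west): (x=4, y=5) -> (x=3, y=5)
Final: (x=3, y=5)

Answer: Final position: (x=3, y=5)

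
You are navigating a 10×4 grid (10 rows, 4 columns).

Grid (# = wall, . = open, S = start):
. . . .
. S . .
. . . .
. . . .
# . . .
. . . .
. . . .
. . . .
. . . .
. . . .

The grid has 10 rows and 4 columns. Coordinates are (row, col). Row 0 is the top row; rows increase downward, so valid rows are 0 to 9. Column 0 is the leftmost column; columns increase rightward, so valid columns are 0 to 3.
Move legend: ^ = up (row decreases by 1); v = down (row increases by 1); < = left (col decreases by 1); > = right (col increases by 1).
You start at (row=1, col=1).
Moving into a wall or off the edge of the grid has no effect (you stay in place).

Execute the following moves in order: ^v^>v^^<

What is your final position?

Answer: Final position: (row=0, col=1)

Derivation:
Start: (row=1, col=1)
  ^ (up): (row=1, col=1) -> (row=0, col=1)
  v (down): (row=0, col=1) -> (row=1, col=1)
  ^ (up): (row=1, col=1) -> (row=0, col=1)
  > (right): (row=0, col=1) -> (row=0, col=2)
  v (down): (row=0, col=2) -> (row=1, col=2)
  ^ (up): (row=1, col=2) -> (row=0, col=2)
  ^ (up): blocked, stay at (row=0, col=2)
  < (left): (row=0, col=2) -> (row=0, col=1)
Final: (row=0, col=1)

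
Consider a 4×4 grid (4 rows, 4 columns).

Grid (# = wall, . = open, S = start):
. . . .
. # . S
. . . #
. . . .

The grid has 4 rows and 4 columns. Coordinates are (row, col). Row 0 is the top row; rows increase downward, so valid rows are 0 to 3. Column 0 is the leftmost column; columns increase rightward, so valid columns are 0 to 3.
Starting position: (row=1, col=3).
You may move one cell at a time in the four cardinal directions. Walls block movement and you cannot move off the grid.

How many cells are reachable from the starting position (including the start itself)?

BFS flood-fill from (row=1, col=3):
  Distance 0: (row=1, col=3)
  Distance 1: (row=0, col=3), (row=1, col=2)
  Distance 2: (row=0, col=2), (row=2, col=2)
  Distance 3: (row=0, col=1), (row=2, col=1), (row=3, col=2)
  Distance 4: (row=0, col=0), (row=2, col=0), (row=3, col=1), (row=3, col=3)
  Distance 5: (row=1, col=0), (row=3, col=0)
Total reachable: 14 (grid has 14 open cells total)

Answer: Reachable cells: 14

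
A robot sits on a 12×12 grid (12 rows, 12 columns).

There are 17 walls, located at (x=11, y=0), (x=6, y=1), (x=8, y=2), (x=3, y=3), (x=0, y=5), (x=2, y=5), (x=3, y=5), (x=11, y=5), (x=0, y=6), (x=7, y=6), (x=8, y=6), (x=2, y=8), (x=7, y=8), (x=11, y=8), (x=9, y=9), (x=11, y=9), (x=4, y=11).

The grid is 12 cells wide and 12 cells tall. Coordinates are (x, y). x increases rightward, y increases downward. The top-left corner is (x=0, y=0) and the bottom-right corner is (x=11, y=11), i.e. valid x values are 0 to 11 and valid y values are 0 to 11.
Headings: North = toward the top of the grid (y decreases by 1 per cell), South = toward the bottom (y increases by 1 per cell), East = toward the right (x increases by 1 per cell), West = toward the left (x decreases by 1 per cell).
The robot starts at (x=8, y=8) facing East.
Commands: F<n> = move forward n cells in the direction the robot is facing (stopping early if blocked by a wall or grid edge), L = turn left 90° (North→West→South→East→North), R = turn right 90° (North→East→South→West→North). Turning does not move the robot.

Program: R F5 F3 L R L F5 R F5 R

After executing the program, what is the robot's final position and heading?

Answer: Final position: (x=11, y=11), facing West

Derivation:
Start: (x=8, y=8), facing East
  R: turn right, now facing South
  F5: move forward 3/5 (blocked), now at (x=8, y=11)
  F3: move forward 0/3 (blocked), now at (x=8, y=11)
  L: turn left, now facing East
  R: turn right, now facing South
  L: turn left, now facing East
  F5: move forward 3/5 (blocked), now at (x=11, y=11)
  R: turn right, now facing South
  F5: move forward 0/5 (blocked), now at (x=11, y=11)
  R: turn right, now facing West
Final: (x=11, y=11), facing West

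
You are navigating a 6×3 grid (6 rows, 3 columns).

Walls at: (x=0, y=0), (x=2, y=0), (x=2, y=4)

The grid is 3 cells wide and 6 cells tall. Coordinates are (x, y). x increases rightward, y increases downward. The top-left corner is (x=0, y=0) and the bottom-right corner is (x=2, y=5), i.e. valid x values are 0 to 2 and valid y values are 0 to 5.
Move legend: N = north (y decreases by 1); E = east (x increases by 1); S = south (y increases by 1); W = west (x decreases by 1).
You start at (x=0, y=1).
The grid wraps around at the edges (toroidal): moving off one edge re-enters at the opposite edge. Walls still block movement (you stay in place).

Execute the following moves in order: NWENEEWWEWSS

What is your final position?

Start: (x=0, y=1)
  N (north): blocked, stay at (x=0, y=1)
  W (west): (x=0, y=1) -> (x=2, y=1)
  E (east): (x=2, y=1) -> (x=0, y=1)
  N (north): blocked, stay at (x=0, y=1)
  E (east): (x=0, y=1) -> (x=1, y=1)
  E (east): (x=1, y=1) -> (x=2, y=1)
  W (west): (x=2, y=1) -> (x=1, y=1)
  W (west): (x=1, y=1) -> (x=0, y=1)
  E (east): (x=0, y=1) -> (x=1, y=1)
  W (west): (x=1, y=1) -> (x=0, y=1)
  S (south): (x=0, y=1) -> (x=0, y=2)
  S (south): (x=0, y=2) -> (x=0, y=3)
Final: (x=0, y=3)

Answer: Final position: (x=0, y=3)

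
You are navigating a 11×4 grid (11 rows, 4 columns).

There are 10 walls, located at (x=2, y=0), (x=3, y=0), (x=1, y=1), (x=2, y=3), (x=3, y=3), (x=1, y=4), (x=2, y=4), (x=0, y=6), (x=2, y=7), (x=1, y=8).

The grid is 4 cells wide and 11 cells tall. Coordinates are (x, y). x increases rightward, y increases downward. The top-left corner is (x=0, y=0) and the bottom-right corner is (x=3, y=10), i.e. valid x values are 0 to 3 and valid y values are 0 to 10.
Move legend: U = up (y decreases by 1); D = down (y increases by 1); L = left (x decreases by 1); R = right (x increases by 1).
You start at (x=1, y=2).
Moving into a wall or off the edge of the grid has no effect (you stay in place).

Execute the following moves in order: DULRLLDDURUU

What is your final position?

Start: (x=1, y=2)
  D (down): (x=1, y=2) -> (x=1, y=3)
  U (up): (x=1, y=3) -> (x=1, y=2)
  L (left): (x=1, y=2) -> (x=0, y=2)
  R (right): (x=0, y=2) -> (x=1, y=2)
  L (left): (x=1, y=2) -> (x=0, y=2)
  L (left): blocked, stay at (x=0, y=2)
  D (down): (x=0, y=2) -> (x=0, y=3)
  D (down): (x=0, y=3) -> (x=0, y=4)
  U (up): (x=0, y=4) -> (x=0, y=3)
  R (right): (x=0, y=3) -> (x=1, y=3)
  U (up): (x=1, y=3) -> (x=1, y=2)
  U (up): blocked, stay at (x=1, y=2)
Final: (x=1, y=2)

Answer: Final position: (x=1, y=2)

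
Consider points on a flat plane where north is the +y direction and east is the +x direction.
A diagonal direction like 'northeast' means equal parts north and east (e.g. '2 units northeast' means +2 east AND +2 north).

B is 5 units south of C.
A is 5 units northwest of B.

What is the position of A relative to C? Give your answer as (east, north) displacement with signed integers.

Answer: A is at (east=-5, north=0) relative to C.

Derivation:
Place C at the origin (east=0, north=0).
  B is 5 units south of C: delta (east=+0, north=-5); B at (east=0, north=-5).
  A is 5 units northwest of B: delta (east=-5, north=+5); A at (east=-5, north=0).
Therefore A relative to C: (east=-5, north=0).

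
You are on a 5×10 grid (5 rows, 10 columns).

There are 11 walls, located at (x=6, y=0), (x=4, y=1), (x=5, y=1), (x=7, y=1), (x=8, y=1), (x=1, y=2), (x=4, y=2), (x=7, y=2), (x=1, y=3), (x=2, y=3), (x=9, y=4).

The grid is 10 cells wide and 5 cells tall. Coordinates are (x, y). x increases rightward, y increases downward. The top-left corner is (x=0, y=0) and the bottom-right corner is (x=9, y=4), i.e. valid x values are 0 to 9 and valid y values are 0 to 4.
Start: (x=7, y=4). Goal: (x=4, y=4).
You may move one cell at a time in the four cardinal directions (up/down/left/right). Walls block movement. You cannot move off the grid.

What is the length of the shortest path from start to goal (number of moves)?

BFS from (x=7, y=4) until reaching (x=4, y=4):
  Distance 0: (x=7, y=4)
  Distance 1: (x=7, y=3), (x=6, y=4), (x=8, y=4)
  Distance 2: (x=6, y=3), (x=8, y=3), (x=5, y=4)
  Distance 3: (x=6, y=2), (x=8, y=2), (x=5, y=3), (x=9, y=3), (x=4, y=4)  <- goal reached here
One shortest path (3 moves): (x=7, y=4) -> (x=6, y=4) -> (x=5, y=4) -> (x=4, y=4)

Answer: Shortest path length: 3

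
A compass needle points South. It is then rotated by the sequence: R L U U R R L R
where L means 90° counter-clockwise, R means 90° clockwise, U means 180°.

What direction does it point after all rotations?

Answer: Final heading: North

Derivation:
Start: South
  R (right (90° clockwise)) -> West
  L (left (90° counter-clockwise)) -> South
  U (U-turn (180°)) -> North
  U (U-turn (180°)) -> South
  R (right (90° clockwise)) -> West
  R (right (90° clockwise)) -> North
  L (left (90° counter-clockwise)) -> West
  R (right (90° clockwise)) -> North
Final: North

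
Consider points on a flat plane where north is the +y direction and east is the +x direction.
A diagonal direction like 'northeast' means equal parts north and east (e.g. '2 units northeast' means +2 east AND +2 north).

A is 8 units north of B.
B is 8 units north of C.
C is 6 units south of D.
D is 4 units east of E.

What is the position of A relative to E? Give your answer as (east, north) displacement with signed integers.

Place E at the origin (east=0, north=0).
  D is 4 units east of E: delta (east=+4, north=+0); D at (east=4, north=0).
  C is 6 units south of D: delta (east=+0, north=-6); C at (east=4, north=-6).
  B is 8 units north of C: delta (east=+0, north=+8); B at (east=4, north=2).
  A is 8 units north of B: delta (east=+0, north=+8); A at (east=4, north=10).
Therefore A relative to E: (east=4, north=10).

Answer: A is at (east=4, north=10) relative to E.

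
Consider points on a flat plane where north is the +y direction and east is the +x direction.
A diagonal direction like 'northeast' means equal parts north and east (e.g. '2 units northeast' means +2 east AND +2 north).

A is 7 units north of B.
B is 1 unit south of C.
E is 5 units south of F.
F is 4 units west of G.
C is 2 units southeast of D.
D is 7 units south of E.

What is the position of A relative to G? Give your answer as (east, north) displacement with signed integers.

Answer: A is at (east=-2, north=-8) relative to G.

Derivation:
Place G at the origin (east=0, north=0).
  F is 4 units west of G: delta (east=-4, north=+0); F at (east=-4, north=0).
  E is 5 units south of F: delta (east=+0, north=-5); E at (east=-4, north=-5).
  D is 7 units south of E: delta (east=+0, north=-7); D at (east=-4, north=-12).
  C is 2 units southeast of D: delta (east=+2, north=-2); C at (east=-2, north=-14).
  B is 1 unit south of C: delta (east=+0, north=-1); B at (east=-2, north=-15).
  A is 7 units north of B: delta (east=+0, north=+7); A at (east=-2, north=-8).
Therefore A relative to G: (east=-2, north=-8).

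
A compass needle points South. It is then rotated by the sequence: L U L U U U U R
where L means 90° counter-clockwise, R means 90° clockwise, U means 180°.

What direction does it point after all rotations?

Start: South
  L (left (90° counter-clockwise)) -> East
  U (U-turn (180°)) -> West
  L (left (90° counter-clockwise)) -> South
  U (U-turn (180°)) -> North
  U (U-turn (180°)) -> South
  U (U-turn (180°)) -> North
  U (U-turn (180°)) -> South
  R (right (90° clockwise)) -> West
Final: West

Answer: Final heading: West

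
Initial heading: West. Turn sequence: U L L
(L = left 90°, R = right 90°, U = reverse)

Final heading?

Start: West
  U (U-turn (180°)) -> East
  L (left (90° counter-clockwise)) -> North
  L (left (90° counter-clockwise)) -> West
Final: West

Answer: Final heading: West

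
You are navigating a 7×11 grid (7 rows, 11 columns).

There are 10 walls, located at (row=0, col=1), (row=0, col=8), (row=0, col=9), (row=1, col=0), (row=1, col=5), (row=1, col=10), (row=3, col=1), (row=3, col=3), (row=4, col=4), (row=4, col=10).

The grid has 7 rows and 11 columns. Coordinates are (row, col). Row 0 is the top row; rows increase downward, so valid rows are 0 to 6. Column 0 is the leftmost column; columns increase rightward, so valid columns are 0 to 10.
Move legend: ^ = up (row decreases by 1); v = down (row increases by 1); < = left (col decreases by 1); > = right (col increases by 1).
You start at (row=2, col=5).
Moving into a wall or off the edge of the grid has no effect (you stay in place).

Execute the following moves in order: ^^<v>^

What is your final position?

Start: (row=2, col=5)
  ^ (up): blocked, stay at (row=2, col=5)
  ^ (up): blocked, stay at (row=2, col=5)
  < (left): (row=2, col=5) -> (row=2, col=4)
  v (down): (row=2, col=4) -> (row=3, col=4)
  > (right): (row=3, col=4) -> (row=3, col=5)
  ^ (up): (row=3, col=5) -> (row=2, col=5)
Final: (row=2, col=5)

Answer: Final position: (row=2, col=5)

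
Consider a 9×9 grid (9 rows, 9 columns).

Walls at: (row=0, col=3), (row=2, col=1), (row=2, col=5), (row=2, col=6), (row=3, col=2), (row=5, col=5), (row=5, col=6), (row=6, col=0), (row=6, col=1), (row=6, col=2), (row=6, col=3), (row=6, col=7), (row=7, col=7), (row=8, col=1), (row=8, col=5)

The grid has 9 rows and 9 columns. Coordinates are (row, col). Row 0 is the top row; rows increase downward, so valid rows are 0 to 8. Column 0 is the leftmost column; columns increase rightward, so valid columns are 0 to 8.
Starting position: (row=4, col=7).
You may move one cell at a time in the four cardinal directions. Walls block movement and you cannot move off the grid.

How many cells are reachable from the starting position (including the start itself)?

BFS flood-fill from (row=4, col=7):
  Distance 0: (row=4, col=7)
  Distance 1: (row=3, col=7), (row=4, col=6), (row=4, col=8), (row=5, col=7)
  Distance 2: (row=2, col=7), (row=3, col=6), (row=3, col=8), (row=4, col=5), (row=5, col=8)
  Distance 3: (row=1, col=7), (row=2, col=8), (row=3, col=5), (row=4, col=4), (row=6, col=8)
  Distance 4: (row=0, col=7), (row=1, col=6), (row=1, col=8), (row=3, col=4), (row=4, col=3), (row=5, col=4), (row=7, col=8)
  Distance 5: (row=0, col=6), (row=0, col=8), (row=1, col=5), (row=2, col=4), (row=3, col=3), (row=4, col=2), (row=5, col=3), (row=6, col=4), (row=8, col=8)
  Distance 6: (row=0, col=5), (row=1, col=4), (row=2, col=3), (row=4, col=1), (row=5, col=2), (row=6, col=5), (row=7, col=4), (row=8, col=7)
  Distance 7: (row=0, col=4), (row=1, col=3), (row=2, col=2), (row=3, col=1), (row=4, col=0), (row=5, col=1), (row=6, col=6), (row=7, col=3), (row=7, col=5), (row=8, col=4), (row=8, col=6)
  Distance 8: (row=1, col=2), (row=3, col=0), (row=5, col=0), (row=7, col=2), (row=7, col=6), (row=8, col=3)
  Distance 9: (row=0, col=2), (row=1, col=1), (row=2, col=0), (row=7, col=1), (row=8, col=2)
  Distance 10: (row=0, col=1), (row=1, col=0), (row=7, col=0)
  Distance 11: (row=0, col=0), (row=8, col=0)
Total reachable: 66 (grid has 66 open cells total)

Answer: Reachable cells: 66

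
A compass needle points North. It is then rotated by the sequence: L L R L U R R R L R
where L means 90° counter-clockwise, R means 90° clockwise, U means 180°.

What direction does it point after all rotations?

Answer: Final heading: West

Derivation:
Start: North
  L (left (90° counter-clockwise)) -> West
  L (left (90° counter-clockwise)) -> South
  R (right (90° clockwise)) -> West
  L (left (90° counter-clockwise)) -> South
  U (U-turn (180°)) -> North
  R (right (90° clockwise)) -> East
  R (right (90° clockwise)) -> South
  R (right (90° clockwise)) -> West
  L (left (90° counter-clockwise)) -> South
  R (right (90° clockwise)) -> West
Final: West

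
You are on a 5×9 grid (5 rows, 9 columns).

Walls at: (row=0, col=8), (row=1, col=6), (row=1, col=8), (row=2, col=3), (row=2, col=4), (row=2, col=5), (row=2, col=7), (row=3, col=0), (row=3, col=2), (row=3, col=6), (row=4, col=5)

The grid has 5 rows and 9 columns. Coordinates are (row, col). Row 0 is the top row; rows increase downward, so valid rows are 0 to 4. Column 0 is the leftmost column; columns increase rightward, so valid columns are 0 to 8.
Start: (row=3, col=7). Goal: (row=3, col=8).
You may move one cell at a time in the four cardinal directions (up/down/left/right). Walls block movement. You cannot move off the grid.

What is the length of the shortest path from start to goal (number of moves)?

Answer: Shortest path length: 1

Derivation:
BFS from (row=3, col=7) until reaching (row=3, col=8):
  Distance 0: (row=3, col=7)
  Distance 1: (row=3, col=8), (row=4, col=7)  <- goal reached here
One shortest path (1 moves): (row=3, col=7) -> (row=3, col=8)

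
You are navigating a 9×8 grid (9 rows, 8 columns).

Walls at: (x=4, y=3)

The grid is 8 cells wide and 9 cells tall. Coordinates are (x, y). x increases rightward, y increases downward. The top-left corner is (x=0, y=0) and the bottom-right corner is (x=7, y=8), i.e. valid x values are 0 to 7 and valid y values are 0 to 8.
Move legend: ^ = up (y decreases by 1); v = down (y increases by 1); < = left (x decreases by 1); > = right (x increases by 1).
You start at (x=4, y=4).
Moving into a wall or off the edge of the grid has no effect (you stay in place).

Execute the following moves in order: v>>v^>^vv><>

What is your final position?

Start: (x=4, y=4)
  v (down): (x=4, y=4) -> (x=4, y=5)
  > (right): (x=4, y=5) -> (x=5, y=5)
  > (right): (x=5, y=5) -> (x=6, y=5)
  v (down): (x=6, y=5) -> (x=6, y=6)
  ^ (up): (x=6, y=6) -> (x=6, y=5)
  > (right): (x=6, y=5) -> (x=7, y=5)
  ^ (up): (x=7, y=5) -> (x=7, y=4)
  v (down): (x=7, y=4) -> (x=7, y=5)
  v (down): (x=7, y=5) -> (x=7, y=6)
  > (right): blocked, stay at (x=7, y=6)
  < (left): (x=7, y=6) -> (x=6, y=6)
  > (right): (x=6, y=6) -> (x=7, y=6)
Final: (x=7, y=6)

Answer: Final position: (x=7, y=6)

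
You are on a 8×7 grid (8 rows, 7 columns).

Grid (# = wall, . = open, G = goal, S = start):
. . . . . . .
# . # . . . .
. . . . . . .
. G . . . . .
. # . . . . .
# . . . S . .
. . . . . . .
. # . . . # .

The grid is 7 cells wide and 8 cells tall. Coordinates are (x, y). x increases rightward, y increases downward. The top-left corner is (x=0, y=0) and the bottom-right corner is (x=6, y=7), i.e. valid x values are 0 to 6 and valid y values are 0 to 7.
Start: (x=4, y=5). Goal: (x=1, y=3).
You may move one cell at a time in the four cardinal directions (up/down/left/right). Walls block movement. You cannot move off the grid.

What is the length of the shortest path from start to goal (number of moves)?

BFS from (x=4, y=5) until reaching (x=1, y=3):
  Distance 0: (x=4, y=5)
  Distance 1: (x=4, y=4), (x=3, y=5), (x=5, y=5), (x=4, y=6)
  Distance 2: (x=4, y=3), (x=3, y=4), (x=5, y=4), (x=2, y=5), (x=6, y=5), (x=3, y=6), (x=5, y=6), (x=4, y=7)
  Distance 3: (x=4, y=2), (x=3, y=3), (x=5, y=3), (x=2, y=4), (x=6, y=4), (x=1, y=5), (x=2, y=6), (x=6, y=6), (x=3, y=7)
  Distance 4: (x=4, y=1), (x=3, y=2), (x=5, y=2), (x=2, y=3), (x=6, y=3), (x=1, y=6), (x=2, y=7), (x=6, y=7)
  Distance 5: (x=4, y=0), (x=3, y=1), (x=5, y=1), (x=2, y=2), (x=6, y=2), (x=1, y=3), (x=0, y=6)  <- goal reached here
One shortest path (5 moves): (x=4, y=5) -> (x=3, y=5) -> (x=2, y=5) -> (x=2, y=4) -> (x=2, y=3) -> (x=1, y=3)

Answer: Shortest path length: 5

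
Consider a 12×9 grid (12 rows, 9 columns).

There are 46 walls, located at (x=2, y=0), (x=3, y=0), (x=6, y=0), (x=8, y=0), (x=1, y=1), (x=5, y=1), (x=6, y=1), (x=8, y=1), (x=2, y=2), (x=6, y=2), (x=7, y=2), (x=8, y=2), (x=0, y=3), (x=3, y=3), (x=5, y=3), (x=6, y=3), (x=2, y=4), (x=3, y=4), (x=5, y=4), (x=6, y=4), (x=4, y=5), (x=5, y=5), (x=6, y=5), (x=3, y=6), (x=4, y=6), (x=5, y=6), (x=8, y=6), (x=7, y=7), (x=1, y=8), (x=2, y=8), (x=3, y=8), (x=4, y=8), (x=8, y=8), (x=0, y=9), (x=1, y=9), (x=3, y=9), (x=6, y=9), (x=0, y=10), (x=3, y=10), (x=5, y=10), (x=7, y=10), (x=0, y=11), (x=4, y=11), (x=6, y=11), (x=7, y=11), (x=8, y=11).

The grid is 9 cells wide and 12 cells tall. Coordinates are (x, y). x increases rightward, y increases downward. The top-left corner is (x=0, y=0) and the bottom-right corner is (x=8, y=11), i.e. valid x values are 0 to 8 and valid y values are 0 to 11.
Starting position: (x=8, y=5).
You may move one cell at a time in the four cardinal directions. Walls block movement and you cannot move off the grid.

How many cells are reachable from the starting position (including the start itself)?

BFS flood-fill from (x=8, y=5):
  Distance 0: (x=8, y=5)
  Distance 1: (x=8, y=4), (x=7, y=5)
  Distance 2: (x=8, y=3), (x=7, y=4), (x=7, y=6)
  Distance 3: (x=7, y=3), (x=6, y=6)
  Distance 4: (x=6, y=7)
  Distance 5: (x=5, y=7), (x=6, y=8)
  Distance 6: (x=4, y=7), (x=5, y=8), (x=7, y=8)
  Distance 7: (x=3, y=7), (x=5, y=9), (x=7, y=9)
  Distance 8: (x=2, y=7), (x=4, y=9), (x=8, y=9)
  Distance 9: (x=2, y=6), (x=1, y=7), (x=4, y=10), (x=8, y=10)
  Distance 10: (x=2, y=5), (x=1, y=6), (x=0, y=7)
  Distance 11: (x=1, y=5), (x=3, y=5), (x=0, y=6), (x=0, y=8)
  Distance 12: (x=1, y=4), (x=0, y=5)
  Distance 13: (x=1, y=3), (x=0, y=4)
  Distance 14: (x=1, y=2), (x=2, y=3)
  Distance 15: (x=0, y=2)
  Distance 16: (x=0, y=1)
  Distance 17: (x=0, y=0)
  Distance 18: (x=1, y=0)
Total reachable: 41 (grid has 62 open cells total)

Answer: Reachable cells: 41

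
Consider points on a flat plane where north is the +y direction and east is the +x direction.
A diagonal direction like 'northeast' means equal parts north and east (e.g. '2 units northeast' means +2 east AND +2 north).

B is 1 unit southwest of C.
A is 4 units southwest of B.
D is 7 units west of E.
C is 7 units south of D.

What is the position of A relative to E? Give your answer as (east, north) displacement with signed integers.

Answer: A is at (east=-12, north=-12) relative to E.

Derivation:
Place E at the origin (east=0, north=0).
  D is 7 units west of E: delta (east=-7, north=+0); D at (east=-7, north=0).
  C is 7 units south of D: delta (east=+0, north=-7); C at (east=-7, north=-7).
  B is 1 unit southwest of C: delta (east=-1, north=-1); B at (east=-8, north=-8).
  A is 4 units southwest of B: delta (east=-4, north=-4); A at (east=-12, north=-12).
Therefore A relative to E: (east=-12, north=-12).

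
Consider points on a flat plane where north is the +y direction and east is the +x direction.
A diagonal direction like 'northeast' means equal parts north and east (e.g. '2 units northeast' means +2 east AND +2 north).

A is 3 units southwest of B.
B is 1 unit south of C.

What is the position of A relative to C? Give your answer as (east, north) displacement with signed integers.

Answer: A is at (east=-3, north=-4) relative to C.

Derivation:
Place C at the origin (east=0, north=0).
  B is 1 unit south of C: delta (east=+0, north=-1); B at (east=0, north=-1).
  A is 3 units southwest of B: delta (east=-3, north=-3); A at (east=-3, north=-4).
Therefore A relative to C: (east=-3, north=-4).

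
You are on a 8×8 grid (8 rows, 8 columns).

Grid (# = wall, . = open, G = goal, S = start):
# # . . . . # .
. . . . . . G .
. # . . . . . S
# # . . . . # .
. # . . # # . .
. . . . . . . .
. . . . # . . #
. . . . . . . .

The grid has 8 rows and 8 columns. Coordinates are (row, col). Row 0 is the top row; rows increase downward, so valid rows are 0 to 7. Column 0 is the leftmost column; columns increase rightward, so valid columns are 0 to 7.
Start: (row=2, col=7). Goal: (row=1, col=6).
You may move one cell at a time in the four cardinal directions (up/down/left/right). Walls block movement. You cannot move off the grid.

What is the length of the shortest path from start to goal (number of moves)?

BFS from (row=2, col=7) until reaching (row=1, col=6):
  Distance 0: (row=2, col=7)
  Distance 1: (row=1, col=7), (row=2, col=6), (row=3, col=7)
  Distance 2: (row=0, col=7), (row=1, col=6), (row=2, col=5), (row=4, col=7)  <- goal reached here
One shortest path (2 moves): (row=2, col=7) -> (row=2, col=6) -> (row=1, col=6)

Answer: Shortest path length: 2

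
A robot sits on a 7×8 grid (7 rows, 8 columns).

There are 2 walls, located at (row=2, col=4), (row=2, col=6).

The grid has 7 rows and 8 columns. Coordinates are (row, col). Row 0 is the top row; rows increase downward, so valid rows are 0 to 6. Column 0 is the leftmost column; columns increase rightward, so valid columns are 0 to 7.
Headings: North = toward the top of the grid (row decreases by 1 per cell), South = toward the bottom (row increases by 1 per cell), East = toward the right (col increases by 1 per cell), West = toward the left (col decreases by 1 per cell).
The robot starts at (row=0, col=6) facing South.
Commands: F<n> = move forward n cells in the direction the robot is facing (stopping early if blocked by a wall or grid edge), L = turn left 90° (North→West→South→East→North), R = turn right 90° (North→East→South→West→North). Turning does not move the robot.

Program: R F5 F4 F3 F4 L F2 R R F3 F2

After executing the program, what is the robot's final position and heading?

Answer: Final position: (row=0, col=0), facing North

Derivation:
Start: (row=0, col=6), facing South
  R: turn right, now facing West
  F5: move forward 5, now at (row=0, col=1)
  F4: move forward 1/4 (blocked), now at (row=0, col=0)
  F3: move forward 0/3 (blocked), now at (row=0, col=0)
  F4: move forward 0/4 (blocked), now at (row=0, col=0)
  L: turn left, now facing South
  F2: move forward 2, now at (row=2, col=0)
  R: turn right, now facing West
  R: turn right, now facing North
  F3: move forward 2/3 (blocked), now at (row=0, col=0)
  F2: move forward 0/2 (blocked), now at (row=0, col=0)
Final: (row=0, col=0), facing North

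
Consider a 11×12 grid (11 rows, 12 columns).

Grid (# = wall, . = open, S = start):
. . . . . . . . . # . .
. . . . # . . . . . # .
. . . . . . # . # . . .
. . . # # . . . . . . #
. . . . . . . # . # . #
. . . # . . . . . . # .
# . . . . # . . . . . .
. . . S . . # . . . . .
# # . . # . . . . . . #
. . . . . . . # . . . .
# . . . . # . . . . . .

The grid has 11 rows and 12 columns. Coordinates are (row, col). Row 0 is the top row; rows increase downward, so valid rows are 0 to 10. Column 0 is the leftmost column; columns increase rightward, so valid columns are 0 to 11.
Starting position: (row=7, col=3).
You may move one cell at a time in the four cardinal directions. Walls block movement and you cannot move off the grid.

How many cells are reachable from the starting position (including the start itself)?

Answer: Reachable cells: 109

Derivation:
BFS flood-fill from (row=7, col=3):
  Distance 0: (row=7, col=3)
  Distance 1: (row=6, col=3), (row=7, col=2), (row=7, col=4), (row=8, col=3)
  Distance 2: (row=6, col=2), (row=6, col=4), (row=7, col=1), (row=7, col=5), (row=8, col=2), (row=9, col=3)
  Distance 3: (row=5, col=2), (row=5, col=4), (row=6, col=1), (row=7, col=0), (row=8, col=5), (row=9, col=2), (row=9, col=4), (row=10, col=3)
  Distance 4: (row=4, col=2), (row=4, col=4), (row=5, col=1), (row=5, col=5), (row=8, col=6), (row=9, col=1), (row=9, col=5), (row=10, col=2), (row=10, col=4)
  Distance 5: (row=3, col=2), (row=4, col=1), (row=4, col=3), (row=4, col=5), (row=5, col=0), (row=5, col=6), (row=8, col=7), (row=9, col=0), (row=9, col=6), (row=10, col=1)
  Distance 6: (row=2, col=2), (row=3, col=1), (row=3, col=5), (row=4, col=0), (row=4, col=6), (row=5, col=7), (row=6, col=6), (row=7, col=7), (row=8, col=8), (row=10, col=6)
  Distance 7: (row=1, col=2), (row=2, col=1), (row=2, col=3), (row=2, col=5), (row=3, col=0), (row=3, col=6), (row=5, col=8), (row=6, col=7), (row=7, col=8), (row=8, col=9), (row=9, col=8), (row=10, col=7)
  Distance 8: (row=0, col=2), (row=1, col=1), (row=1, col=3), (row=1, col=5), (row=2, col=0), (row=2, col=4), (row=3, col=7), (row=4, col=8), (row=5, col=9), (row=6, col=8), (row=7, col=9), (row=8, col=10), (row=9, col=9), (row=10, col=8)
  Distance 9: (row=0, col=1), (row=0, col=3), (row=0, col=5), (row=1, col=0), (row=1, col=6), (row=2, col=7), (row=3, col=8), (row=6, col=9), (row=7, col=10), (row=9, col=10), (row=10, col=9)
  Distance 10: (row=0, col=0), (row=0, col=4), (row=0, col=6), (row=1, col=7), (row=3, col=9), (row=6, col=10), (row=7, col=11), (row=9, col=11), (row=10, col=10)
  Distance 11: (row=0, col=7), (row=1, col=8), (row=2, col=9), (row=3, col=10), (row=6, col=11), (row=10, col=11)
  Distance 12: (row=0, col=8), (row=1, col=9), (row=2, col=10), (row=4, col=10), (row=5, col=11)
  Distance 13: (row=2, col=11)
  Distance 14: (row=1, col=11)
  Distance 15: (row=0, col=11)
  Distance 16: (row=0, col=10)
Total reachable: 109 (grid has 109 open cells total)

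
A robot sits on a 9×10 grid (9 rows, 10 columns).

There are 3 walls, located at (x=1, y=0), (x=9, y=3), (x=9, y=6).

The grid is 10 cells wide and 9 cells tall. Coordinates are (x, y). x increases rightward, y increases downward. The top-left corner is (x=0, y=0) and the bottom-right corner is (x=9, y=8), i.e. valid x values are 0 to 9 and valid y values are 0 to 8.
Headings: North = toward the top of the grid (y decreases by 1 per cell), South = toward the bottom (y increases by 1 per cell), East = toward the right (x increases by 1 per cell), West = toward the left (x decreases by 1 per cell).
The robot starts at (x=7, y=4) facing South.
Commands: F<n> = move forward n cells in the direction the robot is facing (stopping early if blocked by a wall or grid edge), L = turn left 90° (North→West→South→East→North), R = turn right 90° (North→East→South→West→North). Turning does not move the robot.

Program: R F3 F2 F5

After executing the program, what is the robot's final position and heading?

Answer: Final position: (x=0, y=4), facing West

Derivation:
Start: (x=7, y=4), facing South
  R: turn right, now facing West
  F3: move forward 3, now at (x=4, y=4)
  F2: move forward 2, now at (x=2, y=4)
  F5: move forward 2/5 (blocked), now at (x=0, y=4)
Final: (x=0, y=4), facing West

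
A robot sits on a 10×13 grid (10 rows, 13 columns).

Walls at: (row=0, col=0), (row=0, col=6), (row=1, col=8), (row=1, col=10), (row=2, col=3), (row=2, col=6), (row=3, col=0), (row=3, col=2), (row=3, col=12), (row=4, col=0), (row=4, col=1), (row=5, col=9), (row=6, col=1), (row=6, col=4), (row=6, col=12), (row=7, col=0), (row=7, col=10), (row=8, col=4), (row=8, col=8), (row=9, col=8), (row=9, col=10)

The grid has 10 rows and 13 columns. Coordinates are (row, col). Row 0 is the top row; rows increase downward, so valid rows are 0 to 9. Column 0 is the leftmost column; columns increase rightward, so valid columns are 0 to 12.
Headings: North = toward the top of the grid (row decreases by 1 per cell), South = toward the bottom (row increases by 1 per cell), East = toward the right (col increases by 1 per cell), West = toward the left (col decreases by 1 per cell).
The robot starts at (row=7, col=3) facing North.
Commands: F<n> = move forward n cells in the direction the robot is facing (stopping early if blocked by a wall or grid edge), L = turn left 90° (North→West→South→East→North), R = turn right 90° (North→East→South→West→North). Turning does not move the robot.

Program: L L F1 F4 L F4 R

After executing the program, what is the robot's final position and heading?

Start: (row=7, col=3), facing North
  L: turn left, now facing West
  L: turn left, now facing South
  F1: move forward 1, now at (row=8, col=3)
  F4: move forward 1/4 (blocked), now at (row=9, col=3)
  L: turn left, now facing East
  F4: move forward 4, now at (row=9, col=7)
  R: turn right, now facing South
Final: (row=9, col=7), facing South

Answer: Final position: (row=9, col=7), facing South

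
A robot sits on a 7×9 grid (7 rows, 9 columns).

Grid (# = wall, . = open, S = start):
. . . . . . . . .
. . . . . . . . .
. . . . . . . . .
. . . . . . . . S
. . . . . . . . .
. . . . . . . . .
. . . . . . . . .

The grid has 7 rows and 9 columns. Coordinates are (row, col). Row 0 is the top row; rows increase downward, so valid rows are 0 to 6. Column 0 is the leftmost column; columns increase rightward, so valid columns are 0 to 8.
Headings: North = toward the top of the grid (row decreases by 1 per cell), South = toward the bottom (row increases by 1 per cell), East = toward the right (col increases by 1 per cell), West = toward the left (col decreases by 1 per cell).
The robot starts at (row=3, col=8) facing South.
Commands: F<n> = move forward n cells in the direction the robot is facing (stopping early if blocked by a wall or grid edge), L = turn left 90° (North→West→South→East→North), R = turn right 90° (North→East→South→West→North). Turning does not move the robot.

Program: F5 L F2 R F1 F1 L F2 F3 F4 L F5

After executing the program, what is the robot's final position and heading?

Start: (row=3, col=8), facing South
  F5: move forward 3/5 (blocked), now at (row=6, col=8)
  L: turn left, now facing East
  F2: move forward 0/2 (blocked), now at (row=6, col=8)
  R: turn right, now facing South
  F1: move forward 0/1 (blocked), now at (row=6, col=8)
  F1: move forward 0/1 (blocked), now at (row=6, col=8)
  L: turn left, now facing East
  F2: move forward 0/2 (blocked), now at (row=6, col=8)
  F3: move forward 0/3 (blocked), now at (row=6, col=8)
  F4: move forward 0/4 (blocked), now at (row=6, col=8)
  L: turn left, now facing North
  F5: move forward 5, now at (row=1, col=8)
Final: (row=1, col=8), facing North

Answer: Final position: (row=1, col=8), facing North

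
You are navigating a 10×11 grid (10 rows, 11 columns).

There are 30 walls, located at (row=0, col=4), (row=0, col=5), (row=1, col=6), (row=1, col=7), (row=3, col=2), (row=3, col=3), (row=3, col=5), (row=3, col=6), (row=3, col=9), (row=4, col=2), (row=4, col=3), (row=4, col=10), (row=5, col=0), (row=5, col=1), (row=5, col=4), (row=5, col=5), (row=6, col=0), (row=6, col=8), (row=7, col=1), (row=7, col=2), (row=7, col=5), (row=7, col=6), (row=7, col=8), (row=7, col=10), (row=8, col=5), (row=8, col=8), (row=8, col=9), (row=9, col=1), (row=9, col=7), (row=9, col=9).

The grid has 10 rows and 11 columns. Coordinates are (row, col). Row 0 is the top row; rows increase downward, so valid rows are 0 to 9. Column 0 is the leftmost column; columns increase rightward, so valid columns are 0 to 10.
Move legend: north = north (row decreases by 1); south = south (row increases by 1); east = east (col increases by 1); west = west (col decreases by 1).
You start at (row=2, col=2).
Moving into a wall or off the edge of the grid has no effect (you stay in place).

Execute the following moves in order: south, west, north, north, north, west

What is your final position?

Start: (row=2, col=2)
  south (south): blocked, stay at (row=2, col=2)
  west (west): (row=2, col=2) -> (row=2, col=1)
  north (north): (row=2, col=1) -> (row=1, col=1)
  north (north): (row=1, col=1) -> (row=0, col=1)
  north (north): blocked, stay at (row=0, col=1)
  west (west): (row=0, col=1) -> (row=0, col=0)
Final: (row=0, col=0)

Answer: Final position: (row=0, col=0)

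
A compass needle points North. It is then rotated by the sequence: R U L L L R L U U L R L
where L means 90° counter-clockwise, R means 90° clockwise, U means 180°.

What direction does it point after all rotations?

Start: North
  R (right (90° clockwise)) -> East
  U (U-turn (180°)) -> West
  L (left (90° counter-clockwise)) -> South
  L (left (90° counter-clockwise)) -> East
  L (left (90° counter-clockwise)) -> North
  R (right (90° clockwise)) -> East
  L (left (90° counter-clockwise)) -> North
  U (U-turn (180°)) -> South
  U (U-turn (180°)) -> North
  L (left (90° counter-clockwise)) -> West
  R (right (90° clockwise)) -> North
  L (left (90° counter-clockwise)) -> West
Final: West

Answer: Final heading: West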